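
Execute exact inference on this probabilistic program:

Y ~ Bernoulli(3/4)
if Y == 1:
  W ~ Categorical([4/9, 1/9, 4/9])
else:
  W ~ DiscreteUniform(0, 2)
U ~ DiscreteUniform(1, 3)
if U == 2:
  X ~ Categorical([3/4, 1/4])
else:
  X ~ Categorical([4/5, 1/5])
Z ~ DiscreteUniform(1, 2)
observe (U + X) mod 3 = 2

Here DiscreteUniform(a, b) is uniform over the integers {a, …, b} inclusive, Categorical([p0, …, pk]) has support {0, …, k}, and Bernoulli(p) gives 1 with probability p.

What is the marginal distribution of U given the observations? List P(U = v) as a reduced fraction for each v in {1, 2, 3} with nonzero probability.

Enumerate traces; 24 have nonzero weight after conditioning:
  (Y=0, W=0, U=1, X=1, Z=1) weight 1/360
  (Y=0, W=0, U=1, X=1, Z=2) weight 1/360
  (Y=0, W=0, U=2, X=0, Z=1) weight 1/96
  (Y=0, W=0, U=2, X=0, Z=2) weight 1/96
  (Y=0, W=1, U=1, X=1, Z=1) weight 1/360
  (Y=0, W=1, U=1, X=1, Z=2) weight 1/360
  (Y=0, W=1, U=2, X=0, Z=1) weight 1/96
  (Y=0, W=1, U=2, X=0, Z=2) weight 1/96
  … 16 more
Group by U:
  weight(U=1) = 1/15
  weight(U=2) = 1/4
Total weight = 1/15 + 1/4 = 19/60
P(U=1 | obs) = 1/15 / 19/60 = 4/19
P(U=2 | obs) = 1/4 / 19/60 = 15/19

P(U=1) = 4/19, P(U=2) = 15/19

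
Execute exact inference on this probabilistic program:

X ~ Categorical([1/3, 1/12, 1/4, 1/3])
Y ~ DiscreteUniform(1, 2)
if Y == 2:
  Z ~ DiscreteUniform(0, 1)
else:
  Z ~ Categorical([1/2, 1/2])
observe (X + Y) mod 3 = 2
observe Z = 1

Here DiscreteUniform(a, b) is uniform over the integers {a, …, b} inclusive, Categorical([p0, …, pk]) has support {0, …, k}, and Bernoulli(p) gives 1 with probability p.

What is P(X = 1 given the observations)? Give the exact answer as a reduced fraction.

P(X = 1 | obs) = 1/9

Enumerate traces; 3 have nonzero weight after conditioning:
  (X=0, Y=2, Z=1) weight 1/12
  (X=1, Y=1, Z=1) weight 1/48
  (X=3, Y=2, Z=1) weight 1/12
Group by X:
  weight(X=0) = 1/12
  weight(X=1) = 1/48
  weight(X=3) = 1/12
Total weight = 1/12 + 1/48 + 1/12 = 3/16
P(X=0 | obs) = 1/12 / 3/16 = 4/9
P(X=1 | obs) = 1/48 / 3/16 = 1/9
P(X=3 | obs) = 1/12 / 3/16 = 4/9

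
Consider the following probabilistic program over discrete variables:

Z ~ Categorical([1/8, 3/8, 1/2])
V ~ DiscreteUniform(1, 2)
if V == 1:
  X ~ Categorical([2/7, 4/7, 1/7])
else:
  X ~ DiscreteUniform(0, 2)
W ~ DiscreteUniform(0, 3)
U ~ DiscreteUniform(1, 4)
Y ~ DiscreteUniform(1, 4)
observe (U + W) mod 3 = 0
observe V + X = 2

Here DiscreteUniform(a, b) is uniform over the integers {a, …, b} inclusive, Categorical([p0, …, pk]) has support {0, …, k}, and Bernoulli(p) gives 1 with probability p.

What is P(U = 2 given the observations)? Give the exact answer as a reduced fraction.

P(U = 2 | obs) = 1/5

Enumerate traces; 120 have nonzero weight after conditioning:
  (Z=0, V=1, X=1, W=0, U=3, Y=1) weight 1/1792
  (Z=0, V=1, X=1, W=0, U=3, Y=2) weight 1/1792
  (Z=0, V=1, X=1, W=0, U=3, Y=3) weight 1/1792
  (Z=0, V=1, X=1, W=0, U=3, Y=4) weight 1/1792
  (Z=0, V=1, X=1, W=1, U=2, Y=1) weight 1/1792
  (Z=0, V=1, X=1, W=1, U=2, Y=2) weight 1/1792
  (Z=0, V=1, X=1, W=1, U=2, Y=3) weight 1/1792
  (Z=0, V=1, X=1, W=1, U=2, Y=4) weight 1/1792
  (Z=0, V=1, X=1, W=2, U=1, Y=1) weight 1/1792
  (Z=0, V=1, X=1, W=2, U=4, Y=1) weight 1/1792
  … 110 more
Group by U:
  weight(U=1) = 19/672
  weight(U=2) = 19/672
  weight(U=3) = 19/336
  weight(U=4) = 19/672
Total weight = 19/672 + 19/672 + 19/336 + 19/672 = 95/672
P(U=1 | obs) = 19/672 / 95/672 = 1/5
P(U=2 | obs) = 19/672 / 95/672 = 1/5
P(U=3 | obs) = 19/336 / 95/672 = 2/5
P(U=4 | obs) = 19/672 / 95/672 = 1/5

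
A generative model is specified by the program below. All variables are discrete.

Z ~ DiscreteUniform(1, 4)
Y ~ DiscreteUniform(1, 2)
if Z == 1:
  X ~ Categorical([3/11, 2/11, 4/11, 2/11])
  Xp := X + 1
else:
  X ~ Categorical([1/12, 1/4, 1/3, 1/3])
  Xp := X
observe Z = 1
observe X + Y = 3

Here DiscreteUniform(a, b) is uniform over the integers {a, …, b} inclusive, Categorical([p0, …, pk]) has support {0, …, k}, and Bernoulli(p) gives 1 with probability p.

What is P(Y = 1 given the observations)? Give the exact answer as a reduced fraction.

P(Y = 1 | obs) = 2/3

Enumerate traces; 2 have nonzero weight after conditioning:
  (Z=1, Y=1, X=2) weight 1/22
  (Z=1, Y=2, X=1) weight 1/44
Group by Y:
  weight(Y=1) = 1/22
  weight(Y=2) = 1/44
Total weight = 1/22 + 1/44 = 3/44
P(Y=1 | obs) = 1/22 / 3/44 = 2/3
P(Y=2 | obs) = 1/44 / 3/44 = 1/3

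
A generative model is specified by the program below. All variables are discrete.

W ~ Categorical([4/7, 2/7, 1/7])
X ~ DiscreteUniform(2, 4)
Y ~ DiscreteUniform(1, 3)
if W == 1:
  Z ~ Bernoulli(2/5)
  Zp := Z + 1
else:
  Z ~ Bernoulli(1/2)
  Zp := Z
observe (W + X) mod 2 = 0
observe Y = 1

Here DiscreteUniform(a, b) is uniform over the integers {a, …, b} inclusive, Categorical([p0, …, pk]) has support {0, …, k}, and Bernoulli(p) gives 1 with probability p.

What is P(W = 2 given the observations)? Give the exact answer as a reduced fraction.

Enumerate traces; 10 have nonzero weight after conditioning:
  (W=0, X=2, Y=1, Z=0) weight 2/63
  (W=0, X=2, Y=1, Z=1) weight 2/63
  (W=0, X=4, Y=1, Z=0) weight 2/63
  (W=0, X=4, Y=1, Z=1) weight 2/63
  (W=1, X=3, Y=1, Z=0) weight 2/105
  (W=1, X=3, Y=1, Z=1) weight 4/315
  (W=2, X=2, Y=1, Z=0) weight 1/126
  (W=2, X=2, Y=1, Z=1) weight 1/126
  … 2 more
Group by W:
  weight(W=0) = 8/63
  weight(W=1) = 2/63
  weight(W=2) = 2/63
Total weight = 8/63 + 2/63 + 2/63 = 4/21
P(W=0 | obs) = 8/63 / 4/21 = 2/3
P(W=1 | obs) = 2/63 / 4/21 = 1/6
P(W=2 | obs) = 2/63 / 4/21 = 1/6

P(W = 2 | obs) = 1/6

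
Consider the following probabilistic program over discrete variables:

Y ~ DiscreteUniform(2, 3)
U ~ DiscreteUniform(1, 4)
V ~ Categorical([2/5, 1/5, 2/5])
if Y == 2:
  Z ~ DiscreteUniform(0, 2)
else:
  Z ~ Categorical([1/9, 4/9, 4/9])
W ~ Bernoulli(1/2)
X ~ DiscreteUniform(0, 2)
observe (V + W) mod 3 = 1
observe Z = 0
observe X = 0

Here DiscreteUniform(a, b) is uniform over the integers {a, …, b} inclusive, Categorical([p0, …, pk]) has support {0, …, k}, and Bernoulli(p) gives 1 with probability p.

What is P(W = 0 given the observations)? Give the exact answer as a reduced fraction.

Enumerate traces; 16 have nonzero weight after conditioning:
  (Y=2, U=1, V=0, Z=0, W=1, X=0) weight 1/360
  (Y=2, U=1, V=1, Z=0, W=0, X=0) weight 1/720
  (Y=2, U=2, V=0, Z=0, W=1, X=0) weight 1/360
  (Y=2, U=2, V=1, Z=0, W=0, X=0) weight 1/720
  (Y=2, U=3, V=0, Z=0, W=1, X=0) weight 1/360
  (Y=2, U=3, V=1, Z=0, W=0, X=0) weight 1/720
  (Y=2, U=4, V=0, Z=0, W=1, X=0) weight 1/360
  (Y=2, U=4, V=1, Z=0, W=0, X=0) weight 1/720
  … 8 more
Group by W:
  weight(W=0) = 1/135
  weight(W=1) = 2/135
Total weight = 1/135 + 2/135 = 1/45
P(W=0 | obs) = 1/135 / 1/45 = 1/3
P(W=1 | obs) = 2/135 / 1/45 = 2/3

P(W = 0 | obs) = 1/3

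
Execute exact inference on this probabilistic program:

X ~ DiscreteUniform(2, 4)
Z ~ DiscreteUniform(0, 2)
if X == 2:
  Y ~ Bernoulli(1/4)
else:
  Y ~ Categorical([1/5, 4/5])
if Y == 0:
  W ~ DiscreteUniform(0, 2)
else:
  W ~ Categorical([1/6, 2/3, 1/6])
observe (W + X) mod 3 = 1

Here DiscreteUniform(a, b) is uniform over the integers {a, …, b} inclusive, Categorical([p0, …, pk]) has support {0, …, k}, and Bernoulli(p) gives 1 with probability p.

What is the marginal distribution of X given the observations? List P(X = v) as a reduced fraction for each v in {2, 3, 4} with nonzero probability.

P(X=2) = 35/131, P(X=3) = 72/131, P(X=4) = 24/131

Enumerate traces; 18 have nonzero weight after conditioning:
  (X=2, Z=0, Y=0, W=2) weight 1/36
  (X=2, Z=0, Y=1, W=2) weight 1/216
  (X=2, Z=1, Y=0, W=2) weight 1/36
  (X=2, Z=1, Y=1, W=2) weight 1/216
  (X=2, Z=2, Y=0, W=2) weight 1/36
  (X=2, Z=2, Y=1, W=2) weight 1/216
  (X=3, Z=0, Y=0, W=1) weight 1/135
  (X=3, Z=0, Y=1, W=1) weight 8/135
  (X=4, Z=0, Y=0, W=0) weight 1/135
  … 9 more
Group by X:
  weight(X=2) = 7/72
  weight(X=3) = 1/5
  weight(X=4) = 1/15
Total weight = 7/72 + 1/5 + 1/15 = 131/360
P(X=2 | obs) = 7/72 / 131/360 = 35/131
P(X=3 | obs) = 1/5 / 131/360 = 72/131
P(X=4 | obs) = 1/15 / 131/360 = 24/131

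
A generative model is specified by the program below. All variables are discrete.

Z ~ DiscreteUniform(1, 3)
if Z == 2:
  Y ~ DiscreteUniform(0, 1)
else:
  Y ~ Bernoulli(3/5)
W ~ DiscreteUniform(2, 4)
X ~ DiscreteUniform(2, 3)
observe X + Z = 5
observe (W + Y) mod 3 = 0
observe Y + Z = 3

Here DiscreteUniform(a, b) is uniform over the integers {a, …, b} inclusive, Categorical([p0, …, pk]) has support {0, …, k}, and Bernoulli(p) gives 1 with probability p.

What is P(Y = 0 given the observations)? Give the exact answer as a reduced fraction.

Enumerate traces; 2 have nonzero weight after conditioning:
  (Z=2, Y=1, W=2, X=3) weight 1/36
  (Z=3, Y=0, W=3, X=2) weight 1/45
Group by Y:
  weight(Y=0) = 1/45
  weight(Y=1) = 1/36
Total weight = 1/45 + 1/36 = 1/20
P(Y=0 | obs) = 1/45 / 1/20 = 4/9
P(Y=1 | obs) = 1/36 / 1/20 = 5/9

P(Y = 0 | obs) = 4/9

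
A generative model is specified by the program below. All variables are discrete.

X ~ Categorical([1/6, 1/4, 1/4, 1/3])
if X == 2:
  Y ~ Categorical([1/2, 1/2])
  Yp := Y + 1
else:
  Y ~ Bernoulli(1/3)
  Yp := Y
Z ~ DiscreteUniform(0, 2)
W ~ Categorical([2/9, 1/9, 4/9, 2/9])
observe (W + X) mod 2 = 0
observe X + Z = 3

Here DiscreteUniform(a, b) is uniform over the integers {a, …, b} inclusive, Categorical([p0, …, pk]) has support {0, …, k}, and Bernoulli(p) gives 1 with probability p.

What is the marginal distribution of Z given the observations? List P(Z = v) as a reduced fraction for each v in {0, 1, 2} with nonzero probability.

P(Z=0) = 4/13, P(Z=1) = 6/13, P(Z=2) = 3/13

Enumerate traces; 12 have nonzero weight after conditioning:
  (X=1, Y=0, Z=2, W=1) weight 1/162
  (X=1, Y=0, Z=2, W=3) weight 1/81
  (X=1, Y=1, Z=2, W=1) weight 1/324
  (X=1, Y=1, Z=2, W=3) weight 1/162
  (X=2, Y=0, Z=1, W=0) weight 1/108
  (X=2, Y=0, Z=1, W=2) weight 1/54
  (X=2, Y=1, Z=1, W=0) weight 1/108
  (X=2, Y=1, Z=1, W=2) weight 1/54
  (X=3, Y=0, Z=0, W=1) weight 2/243
  … 3 more
Group by Z:
  weight(Z=0) = 1/27
  weight(Z=1) = 1/18
  weight(Z=2) = 1/36
Total weight = 1/27 + 1/18 + 1/36 = 13/108
P(Z=0 | obs) = 1/27 / 13/108 = 4/13
P(Z=1 | obs) = 1/18 / 13/108 = 6/13
P(Z=2 | obs) = 1/36 / 13/108 = 3/13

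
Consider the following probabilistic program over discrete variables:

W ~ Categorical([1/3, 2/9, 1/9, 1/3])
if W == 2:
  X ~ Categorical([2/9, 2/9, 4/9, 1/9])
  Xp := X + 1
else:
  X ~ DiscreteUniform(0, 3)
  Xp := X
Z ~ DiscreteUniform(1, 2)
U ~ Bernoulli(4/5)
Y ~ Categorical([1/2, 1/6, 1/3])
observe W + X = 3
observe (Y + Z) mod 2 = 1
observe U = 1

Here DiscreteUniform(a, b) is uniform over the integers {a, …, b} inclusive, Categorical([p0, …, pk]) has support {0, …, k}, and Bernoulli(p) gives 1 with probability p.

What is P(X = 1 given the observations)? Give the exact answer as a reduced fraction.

P(X = 1 | obs) = 1/10

Enumerate traces; 12 have nonzero weight after conditioning:
  (W=0, X=3, Z=1, U=1, Y=0) weight 1/60
  (W=0, X=3, Z=1, U=1, Y=2) weight 1/90
  (W=0, X=3, Z=2, U=1, Y=1) weight 1/180
  (W=1, X=2, Z=1, U=1, Y=0) weight 1/90
  (W=1, X=2, Z=1, U=1, Y=2) weight 1/135
  (W=1, X=2, Z=2, U=1, Y=1) weight 1/270
  (W=2, X=1, Z=1, U=1, Y=0) weight 2/405
  (W=2, X=1, Z=1, U=1, Y=2) weight 4/1215
  (W=3, X=0, Z=1, U=1, Y=0) weight 1/60
  … 3 more
Group by X:
  weight(X=0) = 1/30
  weight(X=1) = 4/405
  weight(X=2) = 1/45
  weight(X=3) = 1/30
Total weight = 1/30 + 4/405 + 1/45 + 1/30 = 8/81
P(X=0 | obs) = 1/30 / 8/81 = 27/80
P(X=1 | obs) = 4/405 / 8/81 = 1/10
P(X=2 | obs) = 1/45 / 8/81 = 9/40
P(X=3 | obs) = 1/30 / 8/81 = 27/80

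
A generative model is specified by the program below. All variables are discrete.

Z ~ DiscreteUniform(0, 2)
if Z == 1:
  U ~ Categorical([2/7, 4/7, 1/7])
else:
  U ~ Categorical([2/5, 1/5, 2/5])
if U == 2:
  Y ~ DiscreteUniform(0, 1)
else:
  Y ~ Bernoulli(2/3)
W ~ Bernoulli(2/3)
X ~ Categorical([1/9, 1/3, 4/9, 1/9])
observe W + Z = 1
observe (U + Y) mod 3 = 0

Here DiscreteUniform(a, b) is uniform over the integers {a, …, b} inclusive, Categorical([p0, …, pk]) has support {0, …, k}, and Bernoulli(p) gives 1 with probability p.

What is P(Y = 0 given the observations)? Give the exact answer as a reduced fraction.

Enumerate traces; 16 have nonzero weight after conditioning:
  (Z=0, U=0, Y=0, W=1, X=0) weight 4/1215
  (Z=0, U=0, Y=0, W=1, X=1) weight 4/405
  (Z=0, U=0, Y=0, W=1, X=2) weight 16/1215
  (Z=0, U=0, Y=0, W=1, X=3) weight 4/1215
  (Z=0, U=2, Y=1, W=1, X=0) weight 2/405
  (Z=0, U=2, Y=1, W=1, X=1) weight 2/135
  (Z=0, U=2, Y=1, W=1, X=2) weight 8/405
  (Z=0, U=2, Y=1, W=1, X=3) weight 2/405
  … 8 more
Group by Y:
  weight(Y=0) = 38/945
  weight(Y=1) = 11/210
Total weight = 38/945 + 11/210 = 5/54
P(Y=0 | obs) = 38/945 / 5/54 = 76/175
P(Y=1 | obs) = 11/210 / 5/54 = 99/175

P(Y = 0 | obs) = 76/175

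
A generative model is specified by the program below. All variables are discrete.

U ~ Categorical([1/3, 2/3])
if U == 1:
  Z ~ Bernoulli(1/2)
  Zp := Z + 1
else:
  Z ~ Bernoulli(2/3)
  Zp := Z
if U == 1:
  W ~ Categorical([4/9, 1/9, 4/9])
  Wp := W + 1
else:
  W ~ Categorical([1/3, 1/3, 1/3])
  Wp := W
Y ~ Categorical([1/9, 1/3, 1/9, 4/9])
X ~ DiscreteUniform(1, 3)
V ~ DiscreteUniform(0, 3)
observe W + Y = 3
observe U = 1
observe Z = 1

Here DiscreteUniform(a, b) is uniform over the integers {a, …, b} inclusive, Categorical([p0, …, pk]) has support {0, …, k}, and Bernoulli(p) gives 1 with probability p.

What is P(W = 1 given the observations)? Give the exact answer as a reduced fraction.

P(W = 1 | obs) = 1/29

Enumerate traces; 36 have nonzero weight after conditioning:
  (U=1, Z=1, W=0, Y=3, X=1, V=0) weight 4/729
  (U=1, Z=1, W=0, Y=3, X=1, V=1) weight 4/729
  (U=1, Z=1, W=0, Y=3, X=1, V=2) weight 4/729
  (U=1, Z=1, W=0, Y=3, X=1, V=3) weight 4/729
  (U=1, Z=1, W=0, Y=3, X=2, V=0) weight 4/729
  (U=1, Z=1, W=0, Y=3, X=2, V=1) weight 4/729
  (U=1, Z=1, W=0, Y=3, X=2, V=2) weight 4/729
  (U=1, Z=1, W=0, Y=3, X=2, V=3) weight 4/729
  (U=1, Z=1, W=1, Y=2, X=1, V=0) weight 1/2916
  (U=1, Z=1, W=2, Y=1, X=1, V=0) weight 1/243
  … 26 more
Group by W:
  weight(W=0) = 16/243
  weight(W=1) = 1/243
  weight(W=2) = 4/81
Total weight = 16/243 + 1/243 + 4/81 = 29/243
P(W=0 | obs) = 16/243 / 29/243 = 16/29
P(W=1 | obs) = 1/243 / 29/243 = 1/29
P(W=2 | obs) = 4/81 / 29/243 = 12/29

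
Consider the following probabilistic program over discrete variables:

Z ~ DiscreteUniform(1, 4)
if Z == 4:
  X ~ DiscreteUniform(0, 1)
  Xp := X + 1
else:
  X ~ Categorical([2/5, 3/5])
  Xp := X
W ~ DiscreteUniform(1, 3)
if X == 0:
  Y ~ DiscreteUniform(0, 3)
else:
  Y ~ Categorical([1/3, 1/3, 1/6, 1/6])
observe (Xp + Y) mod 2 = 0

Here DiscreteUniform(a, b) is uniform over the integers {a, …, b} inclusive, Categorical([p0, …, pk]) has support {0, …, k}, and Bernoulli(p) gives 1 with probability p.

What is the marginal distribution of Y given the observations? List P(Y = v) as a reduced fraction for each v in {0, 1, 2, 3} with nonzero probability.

P(Y=0) = 7/30, P(Y=1) = 29/80, P(Y=2) = 23/120, P(Y=3) = 17/80

Enumerate traces; 48 have nonzero weight after conditioning:
  (Z=1, X=0, W=1, Y=0) weight 1/120
  (Z=1, X=0, W=1, Y=2) weight 1/120
  (Z=1, X=0, W=2, Y=0) weight 1/120
  (Z=1, X=0, W=2, Y=2) weight 1/120
  (Z=1, X=0, W=3, Y=0) weight 1/120
  (Z=1, X=0, W=3, Y=2) weight 1/120
  (Z=1, X=1, W=1, Y=1) weight 1/60
  (Z=1, X=1, W=1, Y=3) weight 1/120
  … 40 more
Group by Y:
  weight(Y=0) = 7/60
  weight(Y=1) = 29/160
  weight(Y=2) = 23/240
  weight(Y=3) = 17/160
Total weight = 7/60 + 29/160 + 23/240 + 17/160 = 1/2
P(Y=0 | obs) = 7/60 / 1/2 = 7/30
P(Y=1 | obs) = 29/160 / 1/2 = 29/80
P(Y=2 | obs) = 23/240 / 1/2 = 23/120
P(Y=3 | obs) = 17/160 / 1/2 = 17/80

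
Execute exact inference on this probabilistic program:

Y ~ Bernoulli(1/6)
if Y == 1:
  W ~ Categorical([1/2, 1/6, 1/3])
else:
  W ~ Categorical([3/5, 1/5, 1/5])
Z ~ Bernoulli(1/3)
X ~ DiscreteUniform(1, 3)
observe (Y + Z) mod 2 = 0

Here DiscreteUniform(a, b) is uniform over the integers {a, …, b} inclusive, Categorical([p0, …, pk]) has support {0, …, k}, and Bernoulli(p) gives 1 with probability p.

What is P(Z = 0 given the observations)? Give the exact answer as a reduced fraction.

Enumerate traces; 18 have nonzero weight after conditioning:
  (Y=0, W=0, Z=0, X=1) weight 1/9
  (Y=0, W=0, Z=0, X=2) weight 1/9
  (Y=0, W=0, Z=0, X=3) weight 1/9
  (Y=0, W=1, Z=0, X=1) weight 1/27
  (Y=0, W=1, Z=0, X=2) weight 1/27
  (Y=0, W=1, Z=0, X=3) weight 1/27
  (Y=0, W=2, Z=0, X=1) weight 1/27
  (Y=0, W=2, Z=0, X=2) weight 1/27
  (Y=1, W=0, Z=1, X=1) weight 1/108
  … 9 more
Group by Z:
  weight(Z=0) = 5/9
  weight(Z=1) = 1/18
Total weight = 5/9 + 1/18 = 11/18
P(Z=0 | obs) = 5/9 / 11/18 = 10/11
P(Z=1 | obs) = 1/18 / 11/18 = 1/11

P(Z = 0 | obs) = 10/11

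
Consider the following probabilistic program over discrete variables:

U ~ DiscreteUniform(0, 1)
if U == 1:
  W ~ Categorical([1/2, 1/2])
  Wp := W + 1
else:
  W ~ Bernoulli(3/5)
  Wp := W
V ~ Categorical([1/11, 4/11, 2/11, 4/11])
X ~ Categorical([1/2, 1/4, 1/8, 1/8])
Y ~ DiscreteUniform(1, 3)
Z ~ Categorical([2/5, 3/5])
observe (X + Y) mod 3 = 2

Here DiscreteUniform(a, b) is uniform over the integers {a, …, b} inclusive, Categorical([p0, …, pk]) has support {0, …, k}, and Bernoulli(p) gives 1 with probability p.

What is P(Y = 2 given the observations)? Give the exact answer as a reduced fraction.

P(Y = 2 | obs) = 5/8

Enumerate traces; 128 have nonzero weight after conditioning:
  (U=0, W=0, V=0, X=0, Y=2, Z=0) weight 1/825
  (U=0, W=0, V=0, X=0, Y=2, Z=1) weight 1/550
  (U=0, W=0, V=0, X=1, Y=1, Z=0) weight 1/1650
  (U=0, W=0, V=0, X=1, Y=1, Z=1) weight 1/1100
  (U=0, W=0, V=0, X=2, Y=3, Z=0) weight 1/3300
  (U=0, W=0, V=0, X=2, Y=3, Z=1) weight 1/2200
  (U=0, W=0, V=0, X=3, Y=2, Z=0) weight 1/3300
  (U=0, W=0, V=0, X=3, Y=2, Z=1) weight 1/2200
  … 120 more
Group by Y:
  weight(Y=1) = 1/12
  weight(Y=2) = 5/24
  weight(Y=3) = 1/24
Total weight = 1/12 + 5/24 + 1/24 = 1/3
P(Y=1 | obs) = 1/12 / 1/3 = 1/4
P(Y=2 | obs) = 5/24 / 1/3 = 5/8
P(Y=3 | obs) = 1/24 / 1/3 = 1/8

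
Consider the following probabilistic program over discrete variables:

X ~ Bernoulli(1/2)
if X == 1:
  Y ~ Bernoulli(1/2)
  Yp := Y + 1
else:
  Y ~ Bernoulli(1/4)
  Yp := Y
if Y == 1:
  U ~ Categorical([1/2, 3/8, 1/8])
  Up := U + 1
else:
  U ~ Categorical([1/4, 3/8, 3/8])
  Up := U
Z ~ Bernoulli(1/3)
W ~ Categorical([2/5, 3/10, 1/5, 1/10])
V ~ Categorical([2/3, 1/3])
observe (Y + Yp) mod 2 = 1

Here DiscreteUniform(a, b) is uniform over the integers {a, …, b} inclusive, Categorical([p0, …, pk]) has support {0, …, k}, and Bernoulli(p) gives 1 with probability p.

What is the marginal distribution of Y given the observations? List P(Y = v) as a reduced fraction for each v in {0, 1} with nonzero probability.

Enumerate traces; 96 have nonzero weight after conditioning:
  (X=1, Y=0, U=0, Z=0, W=0, V=0) weight 1/90
  (X=1, Y=0, U=0, Z=0, W=0, V=1) weight 1/180
  (X=1, Y=0, U=0, Z=0, W=1, V=0) weight 1/120
  (X=1, Y=0, U=0, Z=0, W=1, V=1) weight 1/240
  (X=1, Y=0, U=0, Z=0, W=2, V=0) weight 1/180
  (X=1, Y=0, U=0, Z=0, W=2, V=1) weight 1/360
  (X=1, Y=0, U=0, Z=0, W=3, V=0) weight 1/360
  (X=1, Y=0, U=0, Z=0, W=3, V=1) weight 1/720
  (X=1, Y=1, U=0, Z=0, W=0, V=0) weight 1/45
  … 87 more
Group by Y:
  weight(Y=0) = 1/4
  weight(Y=1) = 1/4
Total weight = 1/4 + 1/4 = 1/2
P(Y=0 | obs) = 1/4 / 1/2 = 1/2
P(Y=1 | obs) = 1/4 / 1/2 = 1/2

P(Y=0) = 1/2, P(Y=1) = 1/2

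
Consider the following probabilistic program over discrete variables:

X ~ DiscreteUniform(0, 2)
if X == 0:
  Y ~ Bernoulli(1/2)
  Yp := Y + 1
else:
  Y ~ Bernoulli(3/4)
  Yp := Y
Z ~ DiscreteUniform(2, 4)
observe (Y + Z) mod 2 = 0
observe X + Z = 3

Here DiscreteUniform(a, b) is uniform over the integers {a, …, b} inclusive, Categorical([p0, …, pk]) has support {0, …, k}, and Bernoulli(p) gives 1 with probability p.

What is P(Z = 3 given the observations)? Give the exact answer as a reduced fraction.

Enumerate traces; 2 have nonzero weight after conditioning:
  (X=0, Y=1, Z=3) weight 1/18
  (X=1, Y=0, Z=2) weight 1/36
Group by Z:
  weight(Z=2) = 1/36
  weight(Z=3) = 1/18
Total weight = 1/36 + 1/18 = 1/12
P(Z=2 | obs) = 1/36 / 1/12 = 1/3
P(Z=3 | obs) = 1/18 / 1/12 = 2/3

P(Z = 3 | obs) = 2/3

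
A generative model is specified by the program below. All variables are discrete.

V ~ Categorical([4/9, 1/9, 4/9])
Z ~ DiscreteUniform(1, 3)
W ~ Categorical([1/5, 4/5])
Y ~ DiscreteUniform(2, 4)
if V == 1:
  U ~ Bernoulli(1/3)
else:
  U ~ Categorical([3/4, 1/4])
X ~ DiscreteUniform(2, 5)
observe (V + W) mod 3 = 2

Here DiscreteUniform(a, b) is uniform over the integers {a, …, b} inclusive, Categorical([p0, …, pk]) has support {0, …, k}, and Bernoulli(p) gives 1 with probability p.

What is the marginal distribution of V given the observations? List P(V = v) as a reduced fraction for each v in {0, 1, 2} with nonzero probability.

Enumerate traces; 144 have nonzero weight after conditioning:
  (V=1, Z=1, W=1, Y=2, U=0, X=2) weight 2/1215
  (V=1, Z=1, W=1, Y=2, U=0, X=3) weight 2/1215
  (V=1, Z=1, W=1, Y=2, U=0, X=4) weight 2/1215
  (V=1, Z=1, W=1, Y=2, U=0, X=5) weight 2/1215
  (V=1, Z=1, W=1, Y=2, U=1, X=2) weight 1/1215
  (V=1, Z=1, W=1, Y=2, U=1, X=3) weight 1/1215
  (V=1, Z=1, W=1, Y=2, U=1, X=4) weight 1/1215
  (V=1, Z=1, W=1, Y=2, U=1, X=5) weight 1/1215
  (V=2, Z=1, W=0, Y=2, U=0, X=2) weight 1/540
  … 135 more
Group by V:
  weight(V=1) = 4/45
  weight(V=2) = 4/45
Total weight = 4/45 + 4/45 = 8/45
P(V=1 | obs) = 4/45 / 8/45 = 1/2
P(V=2 | obs) = 4/45 / 8/45 = 1/2

P(V=1) = 1/2, P(V=2) = 1/2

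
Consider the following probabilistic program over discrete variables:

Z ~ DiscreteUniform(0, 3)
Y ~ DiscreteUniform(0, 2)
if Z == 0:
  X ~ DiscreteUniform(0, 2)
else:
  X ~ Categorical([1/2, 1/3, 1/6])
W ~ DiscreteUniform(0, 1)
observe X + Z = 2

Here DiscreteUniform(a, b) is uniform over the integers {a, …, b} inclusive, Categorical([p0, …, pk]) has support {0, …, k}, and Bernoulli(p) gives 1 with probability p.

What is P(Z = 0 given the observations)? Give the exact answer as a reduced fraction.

Enumerate traces; 18 have nonzero weight after conditioning:
  (Z=0, Y=0, X=2, W=0) weight 1/72
  (Z=0, Y=0, X=2, W=1) weight 1/72
  (Z=0, Y=1, X=2, W=0) weight 1/72
  (Z=0, Y=1, X=2, W=1) weight 1/72
  (Z=0, Y=2, X=2, W=0) weight 1/72
  (Z=0, Y=2, X=2, W=1) weight 1/72
  (Z=1, Y=0, X=1, W=0) weight 1/72
  (Z=1, Y=0, X=1, W=1) weight 1/72
  (Z=2, Y=0, X=0, W=0) weight 1/48
  … 9 more
Group by Z:
  weight(Z=0) = 1/12
  weight(Z=1) = 1/12
  weight(Z=2) = 1/8
Total weight = 1/12 + 1/12 + 1/8 = 7/24
P(Z=0 | obs) = 1/12 / 7/24 = 2/7
P(Z=1 | obs) = 1/12 / 7/24 = 2/7
P(Z=2 | obs) = 1/8 / 7/24 = 3/7

P(Z = 0 | obs) = 2/7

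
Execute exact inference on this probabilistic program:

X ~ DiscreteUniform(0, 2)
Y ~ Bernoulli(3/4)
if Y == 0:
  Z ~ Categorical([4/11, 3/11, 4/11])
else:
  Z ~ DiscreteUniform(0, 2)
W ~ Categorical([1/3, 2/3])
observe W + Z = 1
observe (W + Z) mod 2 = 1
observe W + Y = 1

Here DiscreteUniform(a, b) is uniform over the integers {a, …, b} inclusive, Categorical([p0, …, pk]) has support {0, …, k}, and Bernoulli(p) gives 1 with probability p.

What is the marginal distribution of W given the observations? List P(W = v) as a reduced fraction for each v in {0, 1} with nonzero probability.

P(W=0) = 11/19, P(W=1) = 8/19

Enumerate traces; 6 have nonzero weight after conditioning:
  (X=0, Y=0, Z=0, W=1) weight 2/99
  (X=0, Y=1, Z=1, W=0) weight 1/36
  (X=1, Y=0, Z=0, W=1) weight 2/99
  (X=1, Y=1, Z=1, W=0) weight 1/36
  (X=2, Y=0, Z=0, W=1) weight 2/99
  (X=2, Y=1, Z=1, W=0) weight 1/36
Group by W:
  weight(W=0) = 1/12
  weight(W=1) = 2/33
Total weight = 1/12 + 2/33 = 19/132
P(W=0 | obs) = 1/12 / 19/132 = 11/19
P(W=1 | obs) = 2/33 / 19/132 = 8/19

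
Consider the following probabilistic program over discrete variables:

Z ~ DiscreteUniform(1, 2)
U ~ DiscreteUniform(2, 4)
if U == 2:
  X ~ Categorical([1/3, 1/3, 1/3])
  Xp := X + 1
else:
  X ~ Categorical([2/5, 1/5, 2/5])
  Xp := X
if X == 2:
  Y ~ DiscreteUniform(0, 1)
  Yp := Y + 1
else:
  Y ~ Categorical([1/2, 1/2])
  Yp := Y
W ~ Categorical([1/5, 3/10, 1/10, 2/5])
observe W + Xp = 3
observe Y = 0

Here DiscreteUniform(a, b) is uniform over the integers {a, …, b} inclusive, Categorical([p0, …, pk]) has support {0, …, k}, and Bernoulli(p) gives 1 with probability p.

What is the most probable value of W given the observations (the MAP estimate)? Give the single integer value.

argmax_v P(W = v | obs) = 1

Enumerate traces; 18 have nonzero weight after conditioning:
  (Z=1, U=2, X=0, Y=0, W=2) weight 1/360
  (Z=1, U=2, X=1, Y=0, W=1) weight 1/120
  (Z=1, U=2, X=2, Y=0, W=0) weight 1/180
  (Z=1, U=3, X=0, Y=0, W=3) weight 1/75
  (Z=1, U=3, X=1, Y=0, W=2) weight 1/600
  (Z=1, U=3, X=2, Y=0, W=1) weight 1/100
  (Z=1, U=4, X=0, Y=0, W=3) weight 1/75
  (Z=1, U=4, X=1, Y=0, W=2) weight 1/600
  … 10 more
Group by W:
  weight(W=0) = 1/90
  weight(W=1) = 17/300
  weight(W=2) = 11/900
  weight(W=3) = 4/75
Total weight = 1/90 + 17/300 + 11/900 + 4/75 = 2/15
P(W=0 | obs) = 1/90 / 2/15 = 1/12
P(W=1 | obs) = 17/300 / 2/15 = 17/40
P(W=2 | obs) = 11/900 / 2/15 = 11/120
P(W=3 | obs) = 4/75 / 2/15 = 2/5
argmax = 1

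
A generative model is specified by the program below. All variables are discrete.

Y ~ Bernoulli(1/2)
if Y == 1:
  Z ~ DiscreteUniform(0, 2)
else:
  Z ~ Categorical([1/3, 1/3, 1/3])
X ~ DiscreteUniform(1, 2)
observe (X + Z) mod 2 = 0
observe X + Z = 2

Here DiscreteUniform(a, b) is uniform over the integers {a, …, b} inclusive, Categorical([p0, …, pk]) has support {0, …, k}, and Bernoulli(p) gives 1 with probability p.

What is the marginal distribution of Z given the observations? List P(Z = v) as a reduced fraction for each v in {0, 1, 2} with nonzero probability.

P(Z=0) = 1/2, P(Z=1) = 1/2

Enumerate traces; 4 have nonzero weight after conditioning:
  (Y=0, Z=0, X=2) weight 1/12
  (Y=0, Z=1, X=1) weight 1/12
  (Y=1, Z=0, X=2) weight 1/12
  (Y=1, Z=1, X=1) weight 1/12
Group by Z:
  weight(Z=0) = 1/6
  weight(Z=1) = 1/6
Total weight = 1/6 + 1/6 = 1/3
P(Z=0 | obs) = 1/6 / 1/3 = 1/2
P(Z=1 | obs) = 1/6 / 1/3 = 1/2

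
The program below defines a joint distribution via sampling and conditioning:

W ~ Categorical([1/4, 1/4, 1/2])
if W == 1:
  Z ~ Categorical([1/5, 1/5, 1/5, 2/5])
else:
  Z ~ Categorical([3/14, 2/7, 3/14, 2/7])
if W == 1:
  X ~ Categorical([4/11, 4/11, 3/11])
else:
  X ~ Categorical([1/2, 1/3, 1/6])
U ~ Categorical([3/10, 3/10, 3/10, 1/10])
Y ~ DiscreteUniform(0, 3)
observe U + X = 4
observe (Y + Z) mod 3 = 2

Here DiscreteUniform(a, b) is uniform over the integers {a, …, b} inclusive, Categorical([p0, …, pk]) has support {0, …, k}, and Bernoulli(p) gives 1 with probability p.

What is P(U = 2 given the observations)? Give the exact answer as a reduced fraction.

P(U = 2 | obs) = 4317/6859

Enumerate traces; 30 have nonzero weight after conditioning:
  (W=0, Z=0, X=1, U=3, Y=2) weight 1/2240
  (W=0, Z=0, X=2, U=2, Y=2) weight 3/4480
  (W=0, Z=1, X=1, U=3, Y=1) weight 1/1680
  (W=0, Z=1, X=2, U=2, Y=1) weight 1/1120
  (W=0, Z=2, X=1, U=3, Y=0) weight 1/2240
  (W=0, Z=2, X=1, U=3, Y=3) weight 1/2240
  (W=0, Z=2, X=2, U=2, Y=0) weight 3/4480
  (W=0, Z=2, X=2, U=2, Y=3) weight 3/4480
  … 22 more
Group by U:
  weight(U=2) = 4317/246400
  weight(U=3) = 1271/123200
Total weight = 4317/246400 + 1271/123200 = 6859/246400
P(U=2 | obs) = 4317/246400 / 6859/246400 = 4317/6859
P(U=3 | obs) = 1271/123200 / 6859/246400 = 2542/6859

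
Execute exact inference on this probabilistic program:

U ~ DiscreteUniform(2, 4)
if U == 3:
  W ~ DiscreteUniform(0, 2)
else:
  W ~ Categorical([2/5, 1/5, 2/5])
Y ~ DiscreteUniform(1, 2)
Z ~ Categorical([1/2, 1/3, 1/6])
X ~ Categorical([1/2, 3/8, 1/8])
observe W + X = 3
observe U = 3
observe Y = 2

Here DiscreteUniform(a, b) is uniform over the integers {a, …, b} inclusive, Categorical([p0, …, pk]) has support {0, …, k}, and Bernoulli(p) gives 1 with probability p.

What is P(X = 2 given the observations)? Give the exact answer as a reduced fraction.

P(X = 2 | obs) = 1/4

Enumerate traces; 6 have nonzero weight after conditioning:
  (U=3, W=1, Y=2, Z=0, X=2) weight 1/288
  (U=3, W=1, Y=2, Z=1, X=2) weight 1/432
  (U=3, W=1, Y=2, Z=2, X=2) weight 1/864
  (U=3, W=2, Y=2, Z=0, X=1) weight 1/96
  (U=3, W=2, Y=2, Z=1, X=1) weight 1/144
  (U=3, W=2, Y=2, Z=2, X=1) weight 1/288
Group by X:
  weight(X=1) = 1/48
  weight(X=2) = 1/144
Total weight = 1/48 + 1/144 = 1/36
P(X=1 | obs) = 1/48 / 1/36 = 3/4
P(X=2 | obs) = 1/144 / 1/36 = 1/4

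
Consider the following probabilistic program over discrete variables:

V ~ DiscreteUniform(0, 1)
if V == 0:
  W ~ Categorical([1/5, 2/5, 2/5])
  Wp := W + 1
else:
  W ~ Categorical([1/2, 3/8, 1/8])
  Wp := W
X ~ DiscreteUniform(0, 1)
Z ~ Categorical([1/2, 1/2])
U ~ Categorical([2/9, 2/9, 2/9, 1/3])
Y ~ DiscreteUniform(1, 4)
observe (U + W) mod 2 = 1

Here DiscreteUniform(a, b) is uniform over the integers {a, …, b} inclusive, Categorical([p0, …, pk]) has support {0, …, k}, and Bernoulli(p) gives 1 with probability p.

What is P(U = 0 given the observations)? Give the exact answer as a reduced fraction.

P(U = 0 | obs) = 62/369

Enumerate traces; 192 have nonzero weight after conditioning:
  (V=0, W=0, X=0, Z=0, U=1, Y=1) weight 1/720
  (V=0, W=0, X=0, Z=0, U=1, Y=2) weight 1/720
  (V=0, W=0, X=0, Z=0, U=1, Y=3) weight 1/720
  (V=0, W=0, X=0, Z=0, U=1, Y=4) weight 1/720
  (V=0, W=0, X=0, Z=0, U=3, Y=1) weight 1/480
  (V=0, W=0, X=0, Z=0, U=3, Y=2) weight 1/480
  (V=0, W=0, X=0, Z=0, U=3, Y=3) weight 1/480
  (V=0, W=0, X=0, Z=0, U=3, Y=4) weight 1/480
  (V=0, W=1, X=0, Z=0, U=0, Y=1) weight 1/360
  (V=0, W=1, X=0, Z=0, U=2, Y=1) weight 1/360
  … 182 more
Group by U:
  weight(U=0) = 31/360
  weight(U=1) = 49/360
  weight(U=2) = 31/360
  weight(U=3) = 49/240
Total weight = 31/360 + 49/360 + 31/360 + 49/240 = 41/80
P(U=0 | obs) = 31/360 / 41/80 = 62/369
P(U=1 | obs) = 49/360 / 41/80 = 98/369
P(U=2 | obs) = 31/360 / 41/80 = 62/369
P(U=3 | obs) = 49/240 / 41/80 = 49/123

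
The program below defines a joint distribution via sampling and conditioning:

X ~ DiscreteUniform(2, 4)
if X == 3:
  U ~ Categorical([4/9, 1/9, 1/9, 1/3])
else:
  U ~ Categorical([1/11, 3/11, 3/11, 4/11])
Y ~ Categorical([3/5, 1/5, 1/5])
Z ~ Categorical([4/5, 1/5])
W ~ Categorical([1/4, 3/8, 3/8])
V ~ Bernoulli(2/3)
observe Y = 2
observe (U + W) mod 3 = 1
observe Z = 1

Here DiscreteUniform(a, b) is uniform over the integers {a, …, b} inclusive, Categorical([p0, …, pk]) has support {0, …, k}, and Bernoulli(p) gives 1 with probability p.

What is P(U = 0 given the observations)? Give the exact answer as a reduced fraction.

Enumerate traces; 24 have nonzero weight after conditioning:
  (X=2, U=0, Y=2, Z=1, W=1, V=0) weight 1/6600
  (X=2, U=0, Y=2, Z=1, W=1, V=1) weight 1/3300
  (X=2, U=1, Y=2, Z=1, W=0, V=0) weight 1/3300
  (X=2, U=1, Y=2, Z=1, W=0, V=1) weight 1/1650
  (X=2, U=2, Y=2, Z=1, W=2, V=0) weight 1/2200
  (X=2, U=2, Y=2, Z=1, W=2, V=1) weight 1/1100
  (X=2, U=3, Y=2, Z=1, W=1, V=0) weight 1/1650
  (X=2, U=3, Y=2, Z=1, W=1, V=1) weight 1/825
  … 16 more
Group by U:
  weight(U=0) = 31/9900
  weight(U=1) = 13/5940
  weight(U=2) = 13/3960
  weight(U=3) = 7/1320
Total weight = 31/9900 + 13/5940 + 13/3960 + 7/1320 = 413/29700
P(U=0 | obs) = 31/9900 / 413/29700 = 93/413
P(U=1 | obs) = 13/5940 / 413/29700 = 65/413
P(U=2 | obs) = 13/3960 / 413/29700 = 195/826
P(U=3 | obs) = 7/1320 / 413/29700 = 45/118

P(U = 0 | obs) = 93/413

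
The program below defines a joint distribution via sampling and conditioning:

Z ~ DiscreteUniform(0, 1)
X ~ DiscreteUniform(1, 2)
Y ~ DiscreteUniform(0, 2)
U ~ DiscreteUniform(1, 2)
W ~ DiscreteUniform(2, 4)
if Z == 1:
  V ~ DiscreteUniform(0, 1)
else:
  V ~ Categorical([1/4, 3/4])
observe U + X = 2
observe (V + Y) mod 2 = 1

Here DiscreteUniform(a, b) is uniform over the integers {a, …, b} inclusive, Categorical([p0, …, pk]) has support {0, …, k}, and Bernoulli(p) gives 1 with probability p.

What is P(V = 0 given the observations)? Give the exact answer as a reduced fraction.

Enumerate traces; 18 have nonzero weight after conditioning:
  (Z=0, X=1, Y=0, U=1, W=2, V=1) weight 1/96
  (Z=0, X=1, Y=0, U=1, W=3, V=1) weight 1/96
  (Z=0, X=1, Y=0, U=1, W=4, V=1) weight 1/96
  (Z=0, X=1, Y=1, U=1, W=2, V=0) weight 1/288
  (Z=0, X=1, Y=1, U=1, W=3, V=0) weight 1/288
  (Z=0, X=1, Y=1, U=1, W=4, V=0) weight 1/288
  (Z=0, X=1, Y=2, U=1, W=2, V=1) weight 1/96
  (Z=0, X=1, Y=2, U=1, W=3, V=1) weight 1/96
  … 10 more
Group by V:
  weight(V=0) = 1/32
  weight(V=1) = 5/48
Total weight = 1/32 + 5/48 = 13/96
P(V=0 | obs) = 1/32 / 13/96 = 3/13
P(V=1 | obs) = 5/48 / 13/96 = 10/13

P(V = 0 | obs) = 3/13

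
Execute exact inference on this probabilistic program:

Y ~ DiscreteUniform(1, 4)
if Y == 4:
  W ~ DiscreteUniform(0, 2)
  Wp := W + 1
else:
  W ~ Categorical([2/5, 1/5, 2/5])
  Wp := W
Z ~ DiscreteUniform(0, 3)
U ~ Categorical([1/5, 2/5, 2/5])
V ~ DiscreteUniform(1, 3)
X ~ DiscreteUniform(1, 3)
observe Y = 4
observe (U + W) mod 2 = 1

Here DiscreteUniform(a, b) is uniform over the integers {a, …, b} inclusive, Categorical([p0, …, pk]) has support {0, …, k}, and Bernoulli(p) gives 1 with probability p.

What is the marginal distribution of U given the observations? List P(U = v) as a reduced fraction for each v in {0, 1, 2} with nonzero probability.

Enumerate traces; 144 have nonzero weight after conditioning:
  (Y=4, W=0, Z=0, U=1, V=1, X=1) weight 1/1080
  (Y=4, W=0, Z=0, U=1, V=1, X=2) weight 1/1080
  (Y=4, W=0, Z=0, U=1, V=1, X=3) weight 1/1080
  (Y=4, W=0, Z=0, U=1, V=2, X=1) weight 1/1080
  (Y=4, W=0, Z=0, U=1, V=2, X=2) weight 1/1080
  (Y=4, W=0, Z=0, U=1, V=2, X=3) weight 1/1080
  (Y=4, W=0, Z=0, U=1, V=3, X=1) weight 1/1080
  (Y=4, W=0, Z=0, U=1, V=3, X=2) weight 1/1080
  (Y=4, W=1, Z=0, U=0, V=1, X=1) weight 1/2160
  (Y=4, W=1, Z=0, U=2, V=1, X=1) weight 1/1080
  … 134 more
Group by U:
  weight(U=0) = 1/60
  weight(U=1) = 1/15
  weight(U=2) = 1/30
Total weight = 1/60 + 1/15 + 1/30 = 7/60
P(U=0 | obs) = 1/60 / 7/60 = 1/7
P(U=1 | obs) = 1/15 / 7/60 = 4/7
P(U=2 | obs) = 1/30 / 7/60 = 2/7

P(U=0) = 1/7, P(U=1) = 4/7, P(U=2) = 2/7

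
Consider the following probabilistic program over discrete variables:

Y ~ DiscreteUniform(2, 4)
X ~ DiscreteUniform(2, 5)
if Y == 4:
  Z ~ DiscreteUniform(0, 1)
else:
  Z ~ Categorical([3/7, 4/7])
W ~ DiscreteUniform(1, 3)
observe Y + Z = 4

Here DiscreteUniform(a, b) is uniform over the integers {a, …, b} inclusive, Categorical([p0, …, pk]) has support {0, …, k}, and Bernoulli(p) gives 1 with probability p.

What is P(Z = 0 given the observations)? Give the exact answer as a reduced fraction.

Enumerate traces; 24 have nonzero weight after conditioning:
  (Y=3, X=2, Z=1, W=1) weight 1/63
  (Y=3, X=2, Z=1, W=2) weight 1/63
  (Y=3, X=2, Z=1, W=3) weight 1/63
  (Y=3, X=3, Z=1, W=1) weight 1/63
  (Y=3, X=3, Z=1, W=2) weight 1/63
  (Y=3, X=3, Z=1, W=3) weight 1/63
  (Y=3, X=4, Z=1, W=1) weight 1/63
  (Y=3, X=4, Z=1, W=2) weight 1/63
  (Y=4, X=2, Z=0, W=1) weight 1/72
  … 15 more
Group by Z:
  weight(Z=0) = 1/6
  weight(Z=1) = 4/21
Total weight = 1/6 + 4/21 = 5/14
P(Z=0 | obs) = 1/6 / 5/14 = 7/15
P(Z=1 | obs) = 4/21 / 5/14 = 8/15

P(Z = 0 | obs) = 7/15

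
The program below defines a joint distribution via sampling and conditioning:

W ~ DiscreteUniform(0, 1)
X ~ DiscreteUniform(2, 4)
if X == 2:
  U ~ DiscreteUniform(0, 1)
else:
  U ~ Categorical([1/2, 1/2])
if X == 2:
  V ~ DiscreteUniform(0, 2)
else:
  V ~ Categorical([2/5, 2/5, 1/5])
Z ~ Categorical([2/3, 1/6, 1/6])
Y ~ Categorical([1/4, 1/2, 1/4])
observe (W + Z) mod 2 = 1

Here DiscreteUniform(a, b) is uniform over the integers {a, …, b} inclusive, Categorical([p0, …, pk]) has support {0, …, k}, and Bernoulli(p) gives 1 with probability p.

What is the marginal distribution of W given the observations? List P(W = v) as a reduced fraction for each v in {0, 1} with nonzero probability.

Enumerate traces; 162 have nonzero weight after conditioning:
  (W=0, X=2, U=0, V=0, Z=1, Y=0) weight 1/864
  (W=0, X=2, U=0, V=0, Z=1, Y=1) weight 1/432
  (W=0, X=2, U=0, V=0, Z=1, Y=2) weight 1/864
  (W=0, X=2, U=0, V=1, Z=1, Y=0) weight 1/864
  (W=0, X=2, U=0, V=1, Z=1, Y=1) weight 1/432
  (W=0, X=2, U=0, V=1, Z=1, Y=2) weight 1/864
  (W=0, X=2, U=0, V=2, Z=1, Y=0) weight 1/864
  (W=0, X=2, U=0, V=2, Z=1, Y=1) weight 1/432
  (W=1, X=2, U=0, V=0, Z=0, Y=0) weight 1/216
  … 153 more
Group by W:
  weight(W=0) = 1/12
  weight(W=1) = 5/12
Total weight = 1/12 + 5/12 = 1/2
P(W=0 | obs) = 1/12 / 1/2 = 1/6
P(W=1 | obs) = 5/12 / 1/2 = 5/6

P(W=0) = 1/6, P(W=1) = 5/6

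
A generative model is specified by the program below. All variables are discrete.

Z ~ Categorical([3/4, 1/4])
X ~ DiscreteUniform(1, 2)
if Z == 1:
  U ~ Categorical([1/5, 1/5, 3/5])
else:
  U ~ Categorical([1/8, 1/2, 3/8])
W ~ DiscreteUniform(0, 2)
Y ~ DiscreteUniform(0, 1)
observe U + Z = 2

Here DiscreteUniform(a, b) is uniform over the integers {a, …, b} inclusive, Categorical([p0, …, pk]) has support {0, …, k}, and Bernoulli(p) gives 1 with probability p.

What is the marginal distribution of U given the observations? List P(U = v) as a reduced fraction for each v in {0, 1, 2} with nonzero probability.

P(U=1) = 8/53, P(U=2) = 45/53

Enumerate traces; 24 have nonzero weight after conditioning:
  (Z=0, X=1, U=2, W=0, Y=0) weight 3/128
  (Z=0, X=1, U=2, W=0, Y=1) weight 3/128
  (Z=0, X=1, U=2, W=1, Y=0) weight 3/128
  (Z=0, X=1, U=2, W=1, Y=1) weight 3/128
  (Z=0, X=1, U=2, W=2, Y=0) weight 3/128
  (Z=0, X=1, U=2, W=2, Y=1) weight 3/128
  (Z=0, X=2, U=2, W=0, Y=0) weight 3/128
  (Z=0, X=2, U=2, W=0, Y=1) weight 3/128
  (Z=1, X=1, U=1, W=0, Y=0) weight 1/240
  … 15 more
Group by U:
  weight(U=1) = 1/20
  weight(U=2) = 9/32
Total weight = 1/20 + 9/32 = 53/160
P(U=1 | obs) = 1/20 / 53/160 = 8/53
P(U=2 | obs) = 9/32 / 53/160 = 45/53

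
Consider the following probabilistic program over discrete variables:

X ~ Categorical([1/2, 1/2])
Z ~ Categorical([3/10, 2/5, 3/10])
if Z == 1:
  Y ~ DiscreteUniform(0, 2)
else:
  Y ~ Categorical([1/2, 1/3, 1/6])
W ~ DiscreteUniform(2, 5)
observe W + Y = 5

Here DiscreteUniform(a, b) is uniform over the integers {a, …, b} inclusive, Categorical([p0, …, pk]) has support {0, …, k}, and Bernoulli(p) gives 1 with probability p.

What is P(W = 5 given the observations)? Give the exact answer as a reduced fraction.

P(W = 5 | obs) = 13/30

Enumerate traces; 18 have nonzero weight after conditioning:
  (X=0, Z=0, Y=0, W=5) weight 3/160
  (X=0, Z=0, Y=1, W=4) weight 1/80
  (X=0, Z=0, Y=2, W=3) weight 1/160
  (X=0, Z=1, Y=0, W=5) weight 1/60
  (X=0, Z=1, Y=1, W=4) weight 1/60
  (X=0, Z=1, Y=2, W=3) weight 1/60
  (X=0, Z=2, Y=0, W=5) weight 3/160
  (X=0, Z=2, Y=1, W=4) weight 1/80
  … 10 more
Group by W:
  weight(W=3) = 7/120
  weight(W=4) = 1/12
  weight(W=5) = 13/120
Total weight = 7/120 + 1/12 + 13/120 = 1/4
P(W=3 | obs) = 7/120 / 1/4 = 7/30
P(W=4 | obs) = 1/12 / 1/4 = 1/3
P(W=5 | obs) = 13/120 / 1/4 = 13/30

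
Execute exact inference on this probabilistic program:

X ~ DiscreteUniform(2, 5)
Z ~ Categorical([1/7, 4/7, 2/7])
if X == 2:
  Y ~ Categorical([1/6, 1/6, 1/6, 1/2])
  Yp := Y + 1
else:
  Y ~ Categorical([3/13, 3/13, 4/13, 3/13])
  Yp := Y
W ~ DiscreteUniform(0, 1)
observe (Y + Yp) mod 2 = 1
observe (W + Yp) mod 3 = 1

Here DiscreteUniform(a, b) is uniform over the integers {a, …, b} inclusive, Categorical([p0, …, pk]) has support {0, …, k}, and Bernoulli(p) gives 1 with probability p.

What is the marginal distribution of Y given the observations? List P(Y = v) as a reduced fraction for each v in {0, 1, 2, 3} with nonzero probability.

P(Y=0) = 1/5, P(Y=2) = 1/5, P(Y=3) = 3/5

Enumerate traces; 9 have nonzero weight after conditioning:
  (X=2, Z=0, Y=0, W=0) weight 1/336
  (X=2, Z=0, Y=2, W=1) weight 1/336
  (X=2, Z=0, Y=3, W=0) weight 1/112
  (X=2, Z=1, Y=0, W=0) weight 1/84
  (X=2, Z=1, Y=2, W=1) weight 1/84
  (X=2, Z=1, Y=3, W=0) weight 1/28
  (X=2, Z=2, Y=0, W=0) weight 1/168
  (X=2, Z=2, Y=2, W=1) weight 1/168
  … 1 more
Group by Y:
  weight(Y=0) = 1/48
  weight(Y=2) = 1/48
  weight(Y=3) = 1/16
Total weight = 1/48 + 1/48 + 1/16 = 5/48
P(Y=0 | obs) = 1/48 / 5/48 = 1/5
P(Y=2 | obs) = 1/48 / 5/48 = 1/5
P(Y=3 | obs) = 1/16 / 5/48 = 3/5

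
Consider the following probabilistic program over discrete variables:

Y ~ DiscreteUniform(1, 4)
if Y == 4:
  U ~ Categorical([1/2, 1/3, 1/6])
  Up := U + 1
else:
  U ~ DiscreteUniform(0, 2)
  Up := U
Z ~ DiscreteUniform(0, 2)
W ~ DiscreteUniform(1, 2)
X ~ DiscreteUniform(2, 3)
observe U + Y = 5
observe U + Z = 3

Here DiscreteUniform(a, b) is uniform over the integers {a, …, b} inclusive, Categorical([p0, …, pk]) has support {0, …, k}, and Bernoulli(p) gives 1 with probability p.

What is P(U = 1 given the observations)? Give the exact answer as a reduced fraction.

P(U = 1 | obs) = 1/2

Enumerate traces; 8 have nonzero weight after conditioning:
  (Y=3, U=2, Z=1, W=1, X=2) weight 1/144
  (Y=3, U=2, Z=1, W=1, X=3) weight 1/144
  (Y=3, U=2, Z=1, W=2, X=2) weight 1/144
  (Y=3, U=2, Z=1, W=2, X=3) weight 1/144
  (Y=4, U=1, Z=2, W=1, X=2) weight 1/144
  (Y=4, U=1, Z=2, W=1, X=3) weight 1/144
  (Y=4, U=1, Z=2, W=2, X=2) weight 1/144
  (Y=4, U=1, Z=2, W=2, X=3) weight 1/144
Group by U:
  weight(U=1) = 1/36
  weight(U=2) = 1/36
Total weight = 1/36 + 1/36 = 1/18
P(U=1 | obs) = 1/36 / 1/18 = 1/2
P(U=2 | obs) = 1/36 / 1/18 = 1/2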